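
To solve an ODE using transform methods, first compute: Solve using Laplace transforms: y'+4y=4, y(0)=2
Take L of both sides: sY(s)-2+4Y(s)=4/s
Y(s)(s+4)=4/s+2
Y(s)=4/(s(s+4))+2/(s+4)
Partial fractions: 4/(s(s+4))=1/s - 1/(s+4)
So Y(s)=1/s+1/(s+4)
Inverse transform (L^(-1){1/s}=1, L^(-1){1/(s+4)}=e^(-4t)):

Answer: y(t)=1+e^(-4t)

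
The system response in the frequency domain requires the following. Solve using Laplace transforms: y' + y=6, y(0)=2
Take L of both sides: sY(s)-2+Y(s) = 6/s
Y(s)(s+1) = 6/s+2
Y(s) = 6/(s(s+1))+2/(s+1)
Partial fractions: 6/(s(s+1)) = 6/s - 6/(s+1)
So Y(s) = 6/s - 4/(s+1)
Inverse transform (L^(-1){1/s} = 1, L^(-1){1/(s+1)} = e^(-t)):

Answer: y(t) = 6-4·e^(-t)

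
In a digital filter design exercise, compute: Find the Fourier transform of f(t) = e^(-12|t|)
Using the standard pair: F{e^(-a|t|)}=2a/(a^2+omega^2)
With a=12: F(omega)=24/(144+omega^2)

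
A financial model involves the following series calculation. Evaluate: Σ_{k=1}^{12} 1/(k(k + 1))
Partial fractions: 1/(k(k + 1))=1/k - 1/(k + 1)
Telescoping sum: 1(1 - 1/13)=1·12/13

Answer: 12/13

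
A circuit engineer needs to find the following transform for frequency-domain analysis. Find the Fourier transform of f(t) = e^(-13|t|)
Using the standard pair: F{e^(-a|t|)} = 2a/(a^2+omega^2)
With a = 13: F(omega) = 26/(169+omega^2)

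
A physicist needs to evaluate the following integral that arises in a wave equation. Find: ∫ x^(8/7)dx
Power rule: ∫ x^(8/7) dx=x^(15/7)/(15/7) + C

Answer: (7/15)·x^(15/7) + C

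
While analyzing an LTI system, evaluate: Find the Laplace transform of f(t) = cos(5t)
L{cos(wt)} = s/(s²+w²)
L{cos(5t)} = s/(s²+25)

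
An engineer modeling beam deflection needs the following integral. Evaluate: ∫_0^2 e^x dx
Antiderivative: e^x
Evaluate: (e^2 - 1)

Answer: e^2 - 1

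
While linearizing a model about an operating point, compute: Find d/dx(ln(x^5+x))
Chain rule: d/dx[ln(u)]=u'/u where u=x^5 + x
u'=5x^4 + 1

Answer: (5x^4 + 1)/(x^5 + x)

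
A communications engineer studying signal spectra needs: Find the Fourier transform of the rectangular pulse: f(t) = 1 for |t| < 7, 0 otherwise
F(omega) = integral from -7 to 7 of e^(-j*omega*t) dt
= 2*sin(7*omega)/omega = 14*sinc(7*omega/pi)

Answer: 2*sin(7*omega)/omega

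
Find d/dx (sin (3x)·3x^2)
Product rule: (fg)'=f'g+fg'
f=sin(3x), f'=3·cos(3x)
g=3x^2, g'=6x

Answer: 9·cos(3x)·x^2+6·sin(3x)·x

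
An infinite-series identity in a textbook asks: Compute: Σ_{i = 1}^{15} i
Using formula: Σ i^1=n(n+1)/2=15·16/2=120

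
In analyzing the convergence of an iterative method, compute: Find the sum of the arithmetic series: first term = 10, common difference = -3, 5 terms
Last term: a_n = 10 + (5 - 1)·-3 = -2
Sum = n(a_1 + a_n)/2 = 5(10 + (-2))/2 = 20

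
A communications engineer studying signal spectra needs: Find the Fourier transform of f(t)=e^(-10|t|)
Using the standard pair: F{e^(-a|t|)} = 2a/(a^2 + omega^2)
With a = 10: F(omega) = 20/(100 + omega^2)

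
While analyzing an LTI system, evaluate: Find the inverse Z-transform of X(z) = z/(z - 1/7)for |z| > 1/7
Standard pair: z/(z-a) <-> a^n*u[n] for causal signals
With a = 1/7: x[n] = (1/7)^n*u[n]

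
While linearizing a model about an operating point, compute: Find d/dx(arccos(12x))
d/dx[arccos(u)]=-u'/√(1-u²), u=12x, u'=12

Answer: -12/√(1-144x²)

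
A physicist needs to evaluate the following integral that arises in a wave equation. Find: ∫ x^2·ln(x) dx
By parts: u=ln(x), dv=x^2 dx
du=1/x dx, v=x^3/3
=x^3·ln(x)/3 - ∫ x^2/3 dx
=x^3·ln(x)/3 - x^3/9+C

Answer: x^3(ln(x)/3-1/9)+C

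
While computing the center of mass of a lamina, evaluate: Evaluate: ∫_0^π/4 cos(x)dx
Antiderivative: sin(x)
Evaluate at bounds: [sin(1·π/4)/1] - [sin(1·0)/1]
=((√2/2) - (0))/1=√2/2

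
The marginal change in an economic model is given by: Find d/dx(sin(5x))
Chain rule: d/dx[sin(u)] = cos(u)·u' where u = 5x
u' = 5

Answer: 5·cos(5x)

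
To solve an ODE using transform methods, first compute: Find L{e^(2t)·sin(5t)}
First shifting: L{e^(at)f(t)}=F(s-a)
L{sin(5t)}=5/(s² + 25)
Shift: 5/((s-2)² + 25)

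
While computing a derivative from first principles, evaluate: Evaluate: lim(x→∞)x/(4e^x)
Apply L'Hôpital 1 times (∞/∞ each time):
Eventually get 1!/(4e^x) → 0

Answer: 0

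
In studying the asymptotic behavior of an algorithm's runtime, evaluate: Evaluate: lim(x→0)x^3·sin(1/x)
Squeeze theorem: -|x^3| ≤ x^3·sin(1/x) ≤ |x^3|
Since x^3 → 0 as x → 0, by squeeze theorem the limit is 0

Answer: 0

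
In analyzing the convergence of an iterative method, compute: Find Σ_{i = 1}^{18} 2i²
=2·n(n+1)(2n+1)/6=2·18·19·37/6=4218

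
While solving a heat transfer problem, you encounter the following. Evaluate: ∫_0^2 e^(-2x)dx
Antiderivative: (1/(-2))e^(-2x)
Evaluate: (1/(-2))(e^-4-1)

Answer: (e^-4-1)/(-2)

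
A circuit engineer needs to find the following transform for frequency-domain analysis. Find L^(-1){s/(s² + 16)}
L^(-1){s/(s² + w²)}=cos(wt)
Here w=4

Answer: cos(4t)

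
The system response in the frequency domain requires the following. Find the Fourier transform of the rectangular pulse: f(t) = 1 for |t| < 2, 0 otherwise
F(omega)=integral from -2 to 2 of e^(-j * omega * t) dt
=2 * sin(2 * omega)/omega=4 * sinc(2 * omega/pi)

Answer: 2 * sin(2 * omega)/omega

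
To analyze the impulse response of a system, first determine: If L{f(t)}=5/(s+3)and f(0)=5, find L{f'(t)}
L{f'(t)} = s·F(s) - f(0) = 5s/(s+3)-5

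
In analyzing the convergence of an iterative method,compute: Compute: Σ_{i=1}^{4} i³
Using formula: Σ i^3 = [n(n+1)/2]² = [4·5/2]² = 100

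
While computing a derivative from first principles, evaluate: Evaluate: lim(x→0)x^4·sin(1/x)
Squeeze theorem: -|x^4| ≤ x^4·sin(1/x) ≤ |x^4|
Since x^4 → 0 as x → 0, by squeeze theorem the limit is 0

Answer: 0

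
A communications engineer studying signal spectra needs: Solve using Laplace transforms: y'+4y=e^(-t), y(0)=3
Take L: sY - 3 + 4Y = 1/(s + 1)
Y(s + 4) = 1/(s + 1) + 3
Y = 1/((s + 1)(s + 4)) + 3/(s + 4)
Partial fractions: 1/((s + 1)(s + 4)) = (1/3)/(s + 1) - (1/3)/(s + 4)
So Y = (1/3)/(s + 1) + (8/3)/(s + 4)
Inverse Laplace transform (L^(-1){1/(s + 1)} = e^(-t), L^(-1){1/(s + 4)} = e^(-4t)):

Answer: y(t) = (1/3)·e^(-t) + (8/3)·e^(-4t)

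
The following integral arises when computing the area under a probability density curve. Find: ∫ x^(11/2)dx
Power rule: ∫ x^(11/2) dx=x^(13/2)/(13/2)+C

Answer: (2/13)·x^(13/2)+C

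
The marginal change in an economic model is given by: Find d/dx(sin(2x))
Chain rule: d/dx[sin(u)]=cos(u)·u' where u=2x
u'=2

Answer: 2·cos(2x)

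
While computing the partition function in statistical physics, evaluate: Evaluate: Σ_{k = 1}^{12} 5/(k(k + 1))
Partial fractions: 5/(k(k+1)) = 5/k - 5/(k+1)
Telescoping sum: 5(1-1/13) = 5·12/13

Answer: 60/13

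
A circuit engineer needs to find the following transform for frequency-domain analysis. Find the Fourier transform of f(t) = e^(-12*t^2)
The Fourier transform of a Gaussian e^(-a*t^2) is sqrt(pi/a)*e^(-omega^2/(4a)).
With a=12: F(omega)=sqrt(pi/12)*e^(-omega^2/48)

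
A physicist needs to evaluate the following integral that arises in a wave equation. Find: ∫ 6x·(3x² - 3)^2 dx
Let u = 3x² - 3, du = 6x dx
∫ u^2 du = u^3/3+C

Answer: (3x² - 3)^3/3+C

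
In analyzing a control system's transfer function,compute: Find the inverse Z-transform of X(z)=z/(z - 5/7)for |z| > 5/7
Standard pair: z/(z-a) <-> a^n * u[n] for causal signals
With a=5/7: x[n]=(5/7)^n * u[n]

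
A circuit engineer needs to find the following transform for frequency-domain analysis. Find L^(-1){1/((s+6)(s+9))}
Partial fractions: 1/((s + 6)(s + 9)) = A/(s + 6) + B/(s + 9)
Cover-up: A = 1/(s + 9)|_{s = -6} = 1/3; B = 1/(s + 6)|_{s = -9} = -1/3
L^(-1) = (1/3)e^(-6t) - (1/3)e^(-9t)

Answer: (1/3)(e^(-6t) - e^(-9t))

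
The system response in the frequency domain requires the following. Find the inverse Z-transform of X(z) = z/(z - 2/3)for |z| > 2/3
Standard pair: z/(z-a) <-> a^n*u[n] for causal signals
With a = 2/3: x[n] = (2/3)^n*u[n]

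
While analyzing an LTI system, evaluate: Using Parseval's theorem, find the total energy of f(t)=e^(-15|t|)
Parseval's theorem: E = integral |f(t)|^2 dt = (1/2pi) integral |F(omega)|^2 domega
E = integral_{-inf}^{inf} e^(-30|t|) dt = 2 * integral_0^inf e^(-30t) dt = 2/(2 * 15) = 1/15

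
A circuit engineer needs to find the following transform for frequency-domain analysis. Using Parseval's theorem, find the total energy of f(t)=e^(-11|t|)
Parseval's theorem: E=integral |f(t)|^2 dt=(1/2pi) integral |F(omega)|^2 domega
E=integral_{-inf}^{inf} e^(-22|t|) dt=2*integral_0^inf e^(-22t) dt=2/(2*11)=1/11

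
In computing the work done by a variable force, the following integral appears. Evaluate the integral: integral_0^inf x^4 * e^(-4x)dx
This is a Gamma integral. Substitute u = 4x (du = 4 dx):
integral_0^inf x^4*e^(-4x) dx = (1/4^5) integral_0^inf u^4*e^(-u) du
= Gamma(5)/4^5 = 4!/4^5 = 24/1024

Answer: 3/128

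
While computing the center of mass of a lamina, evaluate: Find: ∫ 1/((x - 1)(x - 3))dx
Partial fractions: 1/((x-1)(x-3))=A/(x-1)+B/(x-3)
A=-1/2, B=1/2
∫ [-1/2· 1/(x-1)+1/2· 1/(x-3)] dx
=(1/2)[ln|x-3| - ln|x-1|]+C

Answer: (1/2)·ln|(x-3)/(x-1)|+C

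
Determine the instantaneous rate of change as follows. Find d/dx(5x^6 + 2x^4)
Power rule: d/dx(ax^n) = n·a·x^(n-1)
Term by term: 30·x^5 + 8·x^3

Answer: 30x^5 + 8x^3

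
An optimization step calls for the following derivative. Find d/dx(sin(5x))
Chain rule: d/dx[sin(u)] = cos(u)·u' where u = 5x
u' = 5

Answer: 5·cos(5x)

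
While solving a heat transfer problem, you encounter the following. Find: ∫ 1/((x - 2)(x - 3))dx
Partial fractions: 1/((x-2)(x-3))=A/(x-2) + B/(x-3)
A=-1, B=1
∫ [-1· 1/(x-2) + 1· 1/(x-3)] dx
=(1)[ln|x-3| - ln|x-2|] + C

Answer: ln|(x-3)/(x-2)| + C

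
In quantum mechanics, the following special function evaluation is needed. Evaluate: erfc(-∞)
erfc(x)=1 - erf(x); erfc(-∞)=1 - erf(-∞)=1 - (-1)=2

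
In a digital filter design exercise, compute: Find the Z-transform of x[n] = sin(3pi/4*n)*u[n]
Z{sin(w0 * n) * u[n]}=z * sin(w0)/(z^2 - 2z * cos(w0) + 1)
With w0=3pi/4: X(z)=z * sin(3pi/4)/(z^2 - 2z * cos(3pi/4) + 1)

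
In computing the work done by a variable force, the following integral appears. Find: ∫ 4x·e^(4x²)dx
Let u=4x², du=8x dx
∫ (1/2)e^u du=e^u/2 + C

Answer: e^(4x²)/2 + C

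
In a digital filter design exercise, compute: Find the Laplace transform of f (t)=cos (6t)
L{cos(wt)} = s/(s² + w²)
L{cos(6t)} = s/(s² + 36)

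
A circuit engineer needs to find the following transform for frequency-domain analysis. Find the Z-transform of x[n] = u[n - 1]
Using the time-shift property: Z{u[n-1]}=z^(-1) * z/(z-1)
=z^(0)/(z-1)

Answer: 1/(z-1)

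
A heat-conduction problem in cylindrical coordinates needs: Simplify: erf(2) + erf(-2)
erf is odd: erf(-2)=-erf(2)
erf(2) + erf(-2)=erf(2) - erf(2)=0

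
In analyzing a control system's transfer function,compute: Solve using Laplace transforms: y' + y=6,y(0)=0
Take L of both sides: sY(s) - 0 + Y(s) = 6/s
Y(s)(s + 1) = 6/s + 0
Y(s) = 6/(s(s + 1)) + 0/(s + 1)
Partial fractions: 6/(s(s + 1)) = 6/s - 6/(s + 1)
So Y(s) = 6/s - 6/(s + 1)
Inverse transform (L^(-1){1/s} = 1, L^(-1){1/(s + 1)} = e^(-t)):

Answer: y(t) = 6 - 6·e^(-t)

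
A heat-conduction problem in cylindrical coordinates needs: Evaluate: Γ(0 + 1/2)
Γ(1/2)=√π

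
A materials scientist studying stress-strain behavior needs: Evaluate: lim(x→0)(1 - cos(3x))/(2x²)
Using 1-cos(u) ≈ u²/2 for small u:
(1-cos(3x)) ≈ (3x)²/2=9x²/2
So limit=9/(2·2)=9/4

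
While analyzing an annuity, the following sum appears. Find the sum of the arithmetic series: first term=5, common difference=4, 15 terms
Last term: a_n=5+(15-1)·4=61
Sum=n(a_1+a_n)/2=15(5+61)/2=495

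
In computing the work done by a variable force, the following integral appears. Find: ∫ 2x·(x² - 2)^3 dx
Let u = x² - 2, du = 2x dx
∫ u^3 du = u^4/4 + C

Answer: (x² - 2)^4/4 + C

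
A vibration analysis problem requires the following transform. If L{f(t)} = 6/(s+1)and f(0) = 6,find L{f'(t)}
L{f'(t)}=s·F(s) - f(0)=6s/(s + 1) - 6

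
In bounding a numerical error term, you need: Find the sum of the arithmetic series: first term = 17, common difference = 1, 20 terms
Last term: a_n = 17 + (20 - 1)·1 = 36
Sum = n(a_1 + a_n)/2 = 20(17 + 36)/2 = 530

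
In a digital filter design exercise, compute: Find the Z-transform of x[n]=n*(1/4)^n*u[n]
Using the property Z{n * a^n * u[n]} = az/(z-a)^2
With a = 1/4: X(z) = (1/4)z/(z - 1/4)^2, |z| > 1/4

Answer: (1/4)z/(z - 1/4)^2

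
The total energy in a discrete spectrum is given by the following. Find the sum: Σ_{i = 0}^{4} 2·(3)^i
Geometric series: S = a(1 - r^n)/(1 - r)
a = 2, r = 3, n = 5
S = 2(1-243)/-2 = 242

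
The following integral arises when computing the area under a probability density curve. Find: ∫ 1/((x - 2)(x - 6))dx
Partial fractions: 1/((x-2)(x-6))=A/(x-2)+B/(x-6)
A=-1/4, B=1/4
∫ [-1/4· 1/(x-2)+1/4· 1/(x-6)] dx
=(1/4)[ln|x-6| - ln|x-2|]+C

Answer: (1/4)·ln|(x-6)/(x-2)|+C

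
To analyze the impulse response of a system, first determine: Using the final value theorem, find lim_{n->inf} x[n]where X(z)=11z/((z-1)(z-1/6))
Final value theorem: lim x[n] = lim_{z->1} (z-1)*X(z)
(z-1)*X(z) = 11z/(z-1/6)
As z->1: 11/(1 - 1/6) = 11/(5/6) = 66/5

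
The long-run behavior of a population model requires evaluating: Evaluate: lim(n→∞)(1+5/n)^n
This is the definition of e^5: lim(1 + 5/n)^n = e^5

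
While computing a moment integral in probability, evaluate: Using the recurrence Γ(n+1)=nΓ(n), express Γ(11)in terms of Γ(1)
Γ(11) = 10Γ(10) = 10·9Γ(9) = ... = 10!·Γ(1) = 3628800·Γ(1)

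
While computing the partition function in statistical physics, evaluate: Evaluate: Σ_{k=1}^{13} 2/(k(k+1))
Partial fractions: 2/(k(k + 1)) = 2/k - 2/(k + 1)
Telescoping sum: 2(1 - 1/14) = 2·13/14

Answer: 13/7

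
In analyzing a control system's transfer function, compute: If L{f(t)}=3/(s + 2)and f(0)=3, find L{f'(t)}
L{f'(t)}=s·F(s) - f(0)=3s/(s+2)-3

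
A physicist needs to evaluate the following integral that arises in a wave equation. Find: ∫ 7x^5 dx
Using power rule: ∫ 7x^5 dx = 7/6 x^6+C = (7/6)x^6+C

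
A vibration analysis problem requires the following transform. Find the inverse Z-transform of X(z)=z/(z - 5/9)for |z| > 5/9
Standard pair: z/(z-a) <-> a^n * u[n] for causal signals
With a = 5/9: x[n] = (5/9)^n * u[n]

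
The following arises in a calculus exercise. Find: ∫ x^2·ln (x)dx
By parts: u=ln(x), dv=x^2 dx
du=1/x dx, v=x^3/3
=x^3·ln(x)/3 - ∫ x^2/3 dx
=x^3·ln(x)/3 - x^3/9+C

Answer: x^3(ln(x)/3-1/9)+C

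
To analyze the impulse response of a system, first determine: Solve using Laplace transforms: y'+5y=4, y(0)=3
Take L of both sides: sY(s)-3+5Y(s)=4/s
Y(s)(s+5)=4/s+3
Y(s)=4/(s(s+5))+3/(s+5)
Partial fractions: 4/(s(s+5))=(4/5)/s - (4/5)/(s+5)
So Y(s)=(4/5)/s+(11/5)/(s+5)
Inverse transform (L^(-1){1/s}=1, L^(-1){1/(s+5)}=e^(-5t)):

Answer: y(t)=4/5+(11/5)·e^(-5t)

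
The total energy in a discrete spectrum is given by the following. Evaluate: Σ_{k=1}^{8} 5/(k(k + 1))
Partial fractions: 5/(k(k+1)) = 5/k - 5/(k+1)
Telescoping sum: 5(1-1/9) = 5·8/9

Answer: 40/9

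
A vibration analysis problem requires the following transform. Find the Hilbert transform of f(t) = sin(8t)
The Hilbert transform shifts each frequency component by -pi/2.
H{sin(wt)} = -cos(wt)
With w = 8: H{sin(8t)} = -cos(8t)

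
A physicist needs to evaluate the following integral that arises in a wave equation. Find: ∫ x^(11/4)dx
Power rule: ∫ x^(11/4) dx = x^(15/4)/(15/4) + C

Answer: (4/15)·x^(15/4) + C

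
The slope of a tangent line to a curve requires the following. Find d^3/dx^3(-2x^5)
Apply power rule 3 times:
d^1: -10x^4
d^2: -40x^3
d^3: -120x^2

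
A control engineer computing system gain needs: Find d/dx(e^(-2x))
Chain rule: d/dx[e^u]=e^u · u' where u=-2x
u'=-2

Answer: -2·e^(-2x)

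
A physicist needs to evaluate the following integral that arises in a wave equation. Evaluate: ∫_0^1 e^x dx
Antiderivative: e^x
Evaluate: (e^1 - 1)

Answer: e^1 - 1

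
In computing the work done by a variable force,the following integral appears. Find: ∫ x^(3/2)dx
Power rule: ∫ x^(3/2) dx=x^(5/2)/(5/2)+C

Answer: (2/5)·x^(5/2)+C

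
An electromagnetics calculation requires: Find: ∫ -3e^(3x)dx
Since d/dx[e^(3x)]=3e^(3x), we get -1 e^(3x)+C

Answer: -e^(3x)+C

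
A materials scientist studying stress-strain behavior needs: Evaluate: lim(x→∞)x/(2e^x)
Apply L'Hôpital 1 times (∞/∞ each time):
Eventually get 1!/(2e^x) → 0

Answer: 0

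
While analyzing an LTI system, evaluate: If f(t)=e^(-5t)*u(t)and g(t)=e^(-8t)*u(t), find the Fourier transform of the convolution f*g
By the convolution theorem: F{f * g} = F(omega) * G(omega)
F(omega) = 1/(5 + j * omega), G(omega) = 1/(8 + j * omega)
F{f * g} = 1/((5 + j * omega)(8 + j * omega))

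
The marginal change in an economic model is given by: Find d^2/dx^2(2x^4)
Apply power rule 2 times:
d^1: 8x^3
d^2: 24x^2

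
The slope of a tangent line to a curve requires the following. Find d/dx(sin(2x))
Chain rule: d/dx[sin(u)]=cos(u)·u' where u=2x
u'=2

Answer: 2·cos(2x)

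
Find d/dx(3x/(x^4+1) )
Quotient rule: (f/g)' = (f'g - fg')/g²
f = 3x, f' = 3
g = x^4 + 1, g' = 4x^3

Answer: (3·(x^4 + 1) - 12x^4)/(x^4 + 1)²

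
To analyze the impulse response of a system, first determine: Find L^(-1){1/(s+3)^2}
L^(-1){1/(s-a)^n} = t^(n-1)·e^(at)/(n-1)!
Here a = -3, n = 2: t^1·e^(-3t)/1

Answer: t·e^(-3t)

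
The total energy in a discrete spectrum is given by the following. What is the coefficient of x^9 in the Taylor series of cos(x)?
cos(x) has only even powers. Coefficient of x^9=0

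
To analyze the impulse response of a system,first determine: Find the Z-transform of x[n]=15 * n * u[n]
Z{n*u[n]} = z/(z-1)^2
By linearity: Z{15*n*u[n]} = 15z/(z-1)^2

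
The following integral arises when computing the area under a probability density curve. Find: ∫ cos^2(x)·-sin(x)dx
Let u=cos(x), du=-sin(x) dx
∫ u^2 du=u^3/3 + C

Answer: cos^3(x)/3 + C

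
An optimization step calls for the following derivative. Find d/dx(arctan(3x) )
d/dx[arctan(u)]=u'/(1+u²), u=3x, u'=3

Answer: 3/(1+9x²)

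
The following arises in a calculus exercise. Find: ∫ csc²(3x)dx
Since d/dx[-cot(3x)]=3csc²(3x), integral=-cot(3x)/3+C

Answer: (-1/3)cot(3x)+C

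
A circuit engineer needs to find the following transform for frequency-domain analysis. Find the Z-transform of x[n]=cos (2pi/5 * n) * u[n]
Z{cos(w0 * n) * u[n]} = z(z - cos(w0))/(z^2-2z * cos(w0)+1)
With w0 = 2pi/5: X(z) = z(z - cos(2pi/5))/(z^2-2z * cos(2pi/5)+1)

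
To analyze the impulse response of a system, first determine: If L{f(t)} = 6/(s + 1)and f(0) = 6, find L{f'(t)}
L{f'(t)}=s·F(s) - f(0)=6s/(s + 1) - 6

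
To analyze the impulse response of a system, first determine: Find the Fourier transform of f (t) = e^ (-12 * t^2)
The Fourier transform of a Gaussian e^(-a*t^2) is sqrt(pi/a)*e^(-omega^2/(4a)).
With a=12: F(omega)=sqrt(pi/12)*e^(-omega^2/48)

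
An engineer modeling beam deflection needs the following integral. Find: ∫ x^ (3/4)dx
Power rule: ∫ x^(3/4) dx = x^(7/4)/(7/4)+C

Answer: (4/7)·x^(7/4)+C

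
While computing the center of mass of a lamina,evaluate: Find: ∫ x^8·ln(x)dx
By parts: u = ln(x), dv = x^8 dx
du = 1/x dx, v = x^9/9
= x^9·ln(x)/9 - ∫ x^8/9 dx
= x^9·ln(x)/9 - x^9/81 + C

Answer: x^9(ln(x)/9 - 1/81) + C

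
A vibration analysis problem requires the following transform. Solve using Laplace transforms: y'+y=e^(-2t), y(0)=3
Take L: sY - 3+Y=1/(s+2)
Y(s+1)=1/(s+2)+3
Y=1/((s+2)(s+1))+3/(s+1)
Partial fractions: 1/((s+2)(s+1))=-1/(s+2)+1/(s+1)
So Y=-1/(s+2)+4/(s+1)
Inverse Laplace transform (L^(-1){1/(s+2)}=e^(-2t), L^(-1){1/(s+1)}=e^(-t)):

Answer: y(t)=-1·e^(-2t)+4·e^(-t)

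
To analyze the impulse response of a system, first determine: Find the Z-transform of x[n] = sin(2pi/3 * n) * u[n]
Z{sin(w0 * n) * u[n]} = z * sin(w0)/(z^2 - 2z * cos(w0) + 1)
With w0 = 2pi/3: X(z) = z * sin(2pi/3)/(z^2 - 2z * cos(2pi/3) + 1)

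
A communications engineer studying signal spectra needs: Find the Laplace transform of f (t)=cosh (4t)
L{cosh(at)} = s/(s²-a²)
L{cosh(4t)} = s/(s²-16)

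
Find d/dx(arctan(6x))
d/dx[arctan(u)] = u'/(1 + u²), u = 6x, u' = 6

Answer: 6/(1 + 36x²)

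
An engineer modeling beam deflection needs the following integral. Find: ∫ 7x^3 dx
Using power rule: ∫ 7x^3 dx = 7/4 x^4 + C = (7/4)x^4 + C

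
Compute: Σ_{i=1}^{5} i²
Using formula: Σ i^2 = n(n + 1)(2n + 1)/6 = 5·6·11/6 = 55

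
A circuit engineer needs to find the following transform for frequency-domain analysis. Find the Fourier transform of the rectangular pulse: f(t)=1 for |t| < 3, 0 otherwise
F(omega)=integral from -3 to 3 of e^(-j*omega*t) dt
=2*sin(3*omega)/omega=6*sinc(3*omega/pi)

Answer: 2*sin(3*omega)/omega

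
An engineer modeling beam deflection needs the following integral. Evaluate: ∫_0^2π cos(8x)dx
Antiderivative: sin(8x)/8
Evaluate at bounds: [sin(8·2π)/8] - [sin(8·0)/8]
=((0) - (0))/8=0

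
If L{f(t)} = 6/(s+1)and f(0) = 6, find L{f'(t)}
L{f'(t)} = s·F(s) - f(0) = 6s/(s + 1) - 6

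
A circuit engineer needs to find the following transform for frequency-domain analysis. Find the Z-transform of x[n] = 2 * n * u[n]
Z{n * u[n]}=z/(z-1)^2
By linearity: Z{2 * n * u[n]}=2z/(z-1)^2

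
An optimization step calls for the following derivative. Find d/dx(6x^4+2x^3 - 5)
Power rule: d/dx(ax^n)=n·a·x^(n-1)
Term by term: 24·x^3 + 6·x^2

Answer: 24x^3 + 6x^2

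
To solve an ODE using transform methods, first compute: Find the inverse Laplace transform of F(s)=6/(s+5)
L^(-1){6/(s-a)} = c·e^(at)
Here a = -5, c = 6

Answer: 6e^(-5t)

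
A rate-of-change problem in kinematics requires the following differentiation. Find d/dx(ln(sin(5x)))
Chain rule: d/dx[ln(u)]=u'/u where u=sin(5x)
u'=5cos(5x)

Answer: (5cos(5x))/(sin(5x))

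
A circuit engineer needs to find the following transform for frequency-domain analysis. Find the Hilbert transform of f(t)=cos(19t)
The Hilbert transform shifts each frequency component by -pi/2.
H{cos(wt)} = sin(wt)
With w = 19: H{cos(19t)} = sin(19t)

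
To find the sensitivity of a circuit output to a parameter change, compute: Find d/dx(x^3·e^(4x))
Product rule: (fg)' = f'g + fg'
f = x^3, f' = 3x^2
g = e^(4x), g' = 4·e^(4x)

Answer: 3x^2·e^(4x) + 4x^3·e^(4x)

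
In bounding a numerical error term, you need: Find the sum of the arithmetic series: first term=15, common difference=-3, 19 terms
Last term: a_n=15 + (19 - 1)·-3=-39
Sum=n(a_1 + a_n)/2=19(15 + (-39))/2=-228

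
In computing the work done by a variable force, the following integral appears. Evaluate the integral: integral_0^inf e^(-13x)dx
integral_0^inf e^(-13x) dx = [-1/13*e^(-13x)]_0^inf
= 0 - (-1/13) = 1/13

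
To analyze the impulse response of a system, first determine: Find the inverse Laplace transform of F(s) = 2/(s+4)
L^(-1){2/(s-a)} = c·e^(at)
Here a = -4, c = 2

Answer: 2e^(-4t)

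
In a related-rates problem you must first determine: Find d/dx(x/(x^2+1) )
Quotient rule: (f/g)' = (f'g - fg')/g²
f = x, f' = 1
g = x^2 + 1, g' = 2x

Answer: (1·(x^2 + 1) - 2x^2)/(x^2 + 1)²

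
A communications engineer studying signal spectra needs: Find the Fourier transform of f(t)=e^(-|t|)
Using the standard pair: F{e^(-a|t|)}=2a/(a^2+omega^2)
With a=1: F(omega)=2/(1+omega^2)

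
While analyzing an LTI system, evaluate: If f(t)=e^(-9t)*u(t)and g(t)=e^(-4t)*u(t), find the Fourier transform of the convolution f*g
By the convolution theorem: F{f * g}=F(omega) * G(omega)
F(omega)=1/(9+j * omega), G(omega)=1/(4+j * omega)
F{f * g}=1/((9+j * omega)(4+j * omega))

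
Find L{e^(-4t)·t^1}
First shifting: L{e^(at)f(t)}=F(s-a)
L{t^1}=1/s^2
Shift s → s+4: 1/(s+4)^2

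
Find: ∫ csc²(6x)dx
Since d/dx[-cot(6x)] = 6csc²(6x), integral = -cot(6x)/6 + C

Answer: (-1/6)cot(6x) + C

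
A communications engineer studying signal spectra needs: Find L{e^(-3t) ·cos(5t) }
First shifting: L{e^(at)f(t)} = F(s-a)
L{cos(5t)} = s/(s²+25)
Shift: (s+3)/((s+3)²+25)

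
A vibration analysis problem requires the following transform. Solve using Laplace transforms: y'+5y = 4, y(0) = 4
Take L of both sides: sY(s)-4+5Y(s)=4/s
Y(s)(s+5)=4/s+4
Y(s)=4/(s(s+5))+4/(s+5)
Partial fractions: 4/(s(s+5))=(4/5)/s - (4/5)/(s+5)
So Y(s)=(4/5)/s+(16/5)/(s+5)
Inverse transform (L^(-1){1/s}=1, L^(-1){1/(s+5)}=e^(-5t)):

Answer: y(t)=4/5+(16/5)·e^(-5t)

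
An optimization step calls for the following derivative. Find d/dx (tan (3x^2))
Chain rule: d/dx[tan(u)]=sec²(u)·u' where u=3x^2
u'=6x

Answer: 6x·sec²(3x^2)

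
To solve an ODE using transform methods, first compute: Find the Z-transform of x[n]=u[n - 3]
Using the time-shift property: Z{u[n-3]} = z^(-3) * z/(z-1)
= z^(-2)/(z-1)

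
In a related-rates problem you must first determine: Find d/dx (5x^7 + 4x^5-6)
Power rule: d/dx(ax^n) = n·a·x^(n-1)
Term by term: 35·x^6 + 20·x^4

Answer: 35x^6 + 20x^4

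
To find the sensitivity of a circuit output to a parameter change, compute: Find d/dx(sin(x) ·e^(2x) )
Product rule: (fg)'=f'g + fg'
f=sin(x), f'=cos(x)
g=e^(2x), g'=2·e^(2x)

Answer: cos(x)·e^(2x) + 2·sin(x)·e^(2x)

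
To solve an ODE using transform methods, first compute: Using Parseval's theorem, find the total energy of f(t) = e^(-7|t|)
Parseval's theorem: E=integral |f(t)|^2 dt=(1/2pi) integral |F(omega)|^2 domega
E=integral_{-inf}^{inf} e^(-14|t|) dt=2*integral_0^inf e^(-14t) dt=2/(2*7)=1/7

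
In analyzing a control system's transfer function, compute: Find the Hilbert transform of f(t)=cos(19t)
The Hilbert transform shifts each frequency component by -pi/2.
H{cos(wt)}=sin(wt)
With w=19: H{cos(19t)}=sin(19t)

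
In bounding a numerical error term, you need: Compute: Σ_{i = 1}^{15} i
Using formula: Σ i^1=n(n+1)/2=15·16/2=120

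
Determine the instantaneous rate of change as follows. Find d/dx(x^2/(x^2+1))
Quotient rule: (f/g)' = (f'g - fg')/g²
f = x^2, f' = 2x
g = x^2 + 1, g' = 2x

Answer: (2x·(x^2 + 1) - 2x^3)/(x^2 + 1)²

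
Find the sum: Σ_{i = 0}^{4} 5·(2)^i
Geometric series: S = a(1 - r^n)/(1 - r)
a = 5, r = 2, n = 5
S = 5(1-32)/-1 = 155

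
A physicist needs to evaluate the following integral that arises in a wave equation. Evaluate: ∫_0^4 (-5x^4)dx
Step 1: Find antiderivative F(x)=-x^5
Step 2: F(4) - F(0)=-1024 - (0)=-1024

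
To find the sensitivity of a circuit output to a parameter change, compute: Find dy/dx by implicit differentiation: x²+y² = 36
Differentiate both sides: 2x + 2y·(dy/dx)=0
Solve: dy/dx=-2x/(2y)=-x/y

Answer: dy/dx=-x/y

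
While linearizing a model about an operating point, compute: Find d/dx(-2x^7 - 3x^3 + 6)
Power rule: d/dx(ax^n)=n·a·x^(n-1)
Term by term: -14·x^6-9·x^2

Answer: -14x^6-9x^2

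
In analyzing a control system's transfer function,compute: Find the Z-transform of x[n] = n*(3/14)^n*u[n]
Using the property Z{n*a^n*u[n]} = az/(z-a)^2
With a = 3/14: X(z) = (3/14)z/(z - 3/14)^2, |z| > 3/14

Answer: (3/14)z/(z - 3/14)^2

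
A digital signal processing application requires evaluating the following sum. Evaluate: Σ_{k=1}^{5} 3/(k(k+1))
Partial fractions: 3/(k(k + 1)) = 3/k - 3/(k + 1)
Telescoping sum: 3(1 - 1/6) = 3·5/6

Answer: 5/2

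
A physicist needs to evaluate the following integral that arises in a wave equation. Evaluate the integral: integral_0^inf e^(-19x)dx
integral_0^inf e^(-19x) dx = [-1/19 * e^(-19x)]_0^inf
= 0 - (-1/19) = 1/19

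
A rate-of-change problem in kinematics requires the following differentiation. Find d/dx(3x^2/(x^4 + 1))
Quotient rule: (f/g)'=(f'g - fg')/g²
f=3x^2, f'=6x
g=x^4+1, g'=4x^3

Answer: (6x·(x^4+1)-12x^5)/(x^4+1)²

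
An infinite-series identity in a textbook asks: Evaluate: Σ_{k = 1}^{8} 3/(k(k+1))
Partial fractions: 3/(k(k+1)) = 3/k - 3/(k+1)
Telescoping sum: 3(1-1/9) = 3·8/9

Answer: 8/3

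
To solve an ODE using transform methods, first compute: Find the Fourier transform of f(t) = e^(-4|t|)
Using the standard pair: F{e^(-a|t|)} = 2a/(a^2+omega^2)
With a = 4: F(omega) = 8/(16+omega^2)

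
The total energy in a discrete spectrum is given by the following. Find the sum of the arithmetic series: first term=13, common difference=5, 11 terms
Last term: a_n = 13+(11-1)·5 = 63
Sum = n(a_1+a_n)/2 = 11(13+63)/2 = 418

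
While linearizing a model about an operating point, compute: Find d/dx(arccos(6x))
d/dx[arccos(u)] = -u'/√(1-u²), u = 6x, u' = 6

Answer: -6/√(1 - 36x²)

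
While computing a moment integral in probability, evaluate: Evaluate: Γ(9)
Γ(n)=(n-1)! for positive integers
Γ(9)=8!=40320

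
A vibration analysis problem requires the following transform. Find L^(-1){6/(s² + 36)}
L^(-1){w/(s²+w²)} = sin(wt)
Here w = 6

Answer: sin(6t)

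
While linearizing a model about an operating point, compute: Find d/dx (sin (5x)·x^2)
Product rule: (fg)' = f'g+fg'
f = sin(5x), f' = 5·cos(5x)
g = x^2, g' = 2x

Answer: 5·cos(5x)·x^2+2·sin(5x)·x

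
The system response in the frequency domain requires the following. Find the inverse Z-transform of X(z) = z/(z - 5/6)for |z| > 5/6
Standard pair: z/(z-a) <-> a^n*u[n] for causal signals
With a = 5/6: x[n] = (5/6)^n*u[n]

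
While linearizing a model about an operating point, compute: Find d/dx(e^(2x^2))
Chain rule: d/dx[e^u] = e^u · u' where u = 2x^2
u' = 4x

Answer: 4x·e^(2x^2)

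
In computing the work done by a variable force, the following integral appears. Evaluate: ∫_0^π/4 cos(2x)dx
Antiderivative: sin(2x)/2
Evaluate at bounds: [sin(2·π/4)/2] - [sin(2·0)/2]
= ((1) - (0))/2 = 1/2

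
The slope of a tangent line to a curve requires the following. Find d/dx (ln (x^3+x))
Chain rule: d/dx[ln(u)]=u'/u where u=x^3+x
u'=3x^2+1

Answer: (3x^2+1)/(x^3+x)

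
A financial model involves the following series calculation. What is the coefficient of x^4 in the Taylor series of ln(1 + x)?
ln(1 + x) = Σ (-1)^(n + 1) x^n/n
Coefficient of x^4 = (-1)^5/4 = -1/4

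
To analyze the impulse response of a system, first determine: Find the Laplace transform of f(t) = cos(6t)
L{cos(wt)}=s/(s²+w²)
L{cos(6t)}=s/(s²+36)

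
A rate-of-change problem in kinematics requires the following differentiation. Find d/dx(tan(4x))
Chain rule: d/dx[tan(u)] = sec²(u)·u' where u = 4x
u' = 4

Answer: 4·sec²(4x)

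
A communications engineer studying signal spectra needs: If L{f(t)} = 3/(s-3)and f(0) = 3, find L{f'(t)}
L{f'(t)} = s·F(s) - f(0) = 3s/(s-3) - 3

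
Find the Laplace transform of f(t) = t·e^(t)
L{t·e^(at)}=1/(s-a)²
L{t·e^(t)}=1/(s-1)²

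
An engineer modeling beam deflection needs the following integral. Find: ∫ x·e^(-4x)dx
Integration by parts: u = x, dv = e^(-4x) dx
du = dx, v = e^(-4x)/(-4)
= x·e^(-4x)/(-4) - ∫ e^(-4x)/(-4) dx
= x·e^(-4x)/(-4) - e^(-4x)/16+C

Answer: e^(-4x)(x/(-4)-1/16)+C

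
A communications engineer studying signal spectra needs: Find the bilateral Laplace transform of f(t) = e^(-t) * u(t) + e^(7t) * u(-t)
For e^(-t)*u(t): L=1/(s + 1), Re(s) > -1
For e^(7t)*u(-t): L=-1/(s-7), Re(s) < 7
Combined: F(s)=1/(s + 1) - 1/(s-7), -1 < Re(s) < 7

Answer: 1/(s + 1) - 1/(s-7), ROC: -1 < Re(s) < 7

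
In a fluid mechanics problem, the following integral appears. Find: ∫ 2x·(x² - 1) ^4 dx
Let u=x² - 1, du=2x dx
∫ u^4 du=u^5/5 + C

Answer: (x² - 1)^5/5 + C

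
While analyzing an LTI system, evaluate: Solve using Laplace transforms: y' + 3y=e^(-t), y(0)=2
Take L: sY - 2+3Y = 1/(s+1)
Y(s+3) = 1/(s+1)+2
Y = 1/((s+1)(s+3))+2/(s+3)
Partial fractions: 1/((s+1)(s+3)) = (1/2)/(s+1) - (1/2)/(s+3)
So Y = (1/2)/(s+1)+(3/2)/(s+3)
Inverse Laplace transform (L^(-1){1/(s+1)} = e^(-t), L^(-1){1/(s+3)} = e^(-3t)):

Answer: y(t) = (1/2)·e^(-t)+(3/2)·e^(-3t)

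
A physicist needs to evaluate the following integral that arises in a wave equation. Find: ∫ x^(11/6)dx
Power rule: ∫ x^(11/6) dx = x^(17/6)/(17/6)+C

Answer: (6/17)·x^(17/6)+C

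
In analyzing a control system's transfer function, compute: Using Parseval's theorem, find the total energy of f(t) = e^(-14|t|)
Parseval's theorem: E=integral |f(t)|^2 dt=(1/2pi) integral |F(omega)|^2 domega
E=integral_{-inf}^{inf} e^(-28|t|) dt=2 * integral_0^inf e^(-28t) dt=2/(2 * 14)=1/14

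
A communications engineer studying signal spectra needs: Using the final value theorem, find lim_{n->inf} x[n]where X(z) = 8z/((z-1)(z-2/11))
Final value theorem: lim x[n]=lim_{z->1} (z-1)*X(z)
(z-1)*X(z)=8z/(z-2/11)
As z->1: 8/(1-2/11)=8/(9/11)=88/9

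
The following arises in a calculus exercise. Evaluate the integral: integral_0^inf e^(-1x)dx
integral_0^inf e^(-1x) dx=[-1/1 * e^(-1x)]_0^inf
=0 - (-1/1)=1/1

Answer: 1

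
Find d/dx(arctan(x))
d/dx[arctan(u)]=u'/(1+u²), u=x, u'=1

Answer: 1/(1+x²)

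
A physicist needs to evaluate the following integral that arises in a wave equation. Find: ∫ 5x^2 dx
Using power rule: ∫ 5x^2 dx=5/3 x^3 + C=(5/3)x^3 + C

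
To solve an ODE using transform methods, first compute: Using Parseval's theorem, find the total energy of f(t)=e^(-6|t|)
Parseval's theorem: E = integral |f(t)|^2 dt = (1/2pi) integral |F(omega)|^2 domega
E = integral_{-inf}^{inf} e^(-12|t|) dt = 2 * integral_0^inf e^(-12t) dt = 2/(2 * 6) = 1/6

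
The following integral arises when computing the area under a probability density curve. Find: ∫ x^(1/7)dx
Power rule: ∫ x^(1/7) dx=x^(8/7)/(8/7)+C

Answer: (7/8)·x^(8/7)+C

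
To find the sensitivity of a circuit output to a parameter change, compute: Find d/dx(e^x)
Chain rule: d/dx[e^u] = e^u · u' where u = x
u' = 1

Answer: 1·e^x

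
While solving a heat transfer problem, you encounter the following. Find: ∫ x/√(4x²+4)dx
Let u = 4x² + 4, du = 8x dx
∫ (1/8)·u^(-1/2) du = √u/4 + C

Answer: √(4x² + 4)/4 + C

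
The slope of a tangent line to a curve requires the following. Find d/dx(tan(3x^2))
Chain rule: d/dx[tan(u)] = sec²(u)·u' where u = 3x^2
u' = 6x

Answer: 6x·sec²(3x^2)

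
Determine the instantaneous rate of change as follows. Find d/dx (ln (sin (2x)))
Chain rule: d/dx[ln(u)] = u'/u where u = sin(2x)
u' = 2cos(2x)

Answer: (2cos(2x))/(sin(2x))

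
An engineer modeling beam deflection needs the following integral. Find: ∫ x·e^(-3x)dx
Integration by parts: u=x, dv=e^(-3x) dx
du=dx, v=e^(-3x)/(-3)
=x·e^(-3x)/(-3) - ∫ e^(-3x)/(-3) dx
=x·e^(-3x)/(-3) - e^(-3x)/9+C

Answer: e^(-3x)(x/(-3)-1/9)+C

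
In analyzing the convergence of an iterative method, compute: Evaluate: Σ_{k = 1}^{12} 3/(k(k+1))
Partial fractions: 3/(k(k + 1)) = 3/k - 3/(k + 1)
Telescoping sum: 3(1 - 1/13) = 3·12/13

Answer: 36/13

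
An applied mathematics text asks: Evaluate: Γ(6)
Γ(n) = (n-1)! for positive integers
Γ(6) = 5! = 120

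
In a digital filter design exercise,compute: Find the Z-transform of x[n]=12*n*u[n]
Z{n*u[n]}=z/(z-1)^2
By linearity: Z{12*n*u[n]}=12z/(z-1)^2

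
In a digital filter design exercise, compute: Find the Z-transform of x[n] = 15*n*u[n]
Z{n * u[n]} = z/(z-1)^2
By linearity: Z{15 * n * u[n]} = 15z/(z-1)^2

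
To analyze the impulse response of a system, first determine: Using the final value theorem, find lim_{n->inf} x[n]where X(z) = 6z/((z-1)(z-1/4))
Final value theorem: lim x[n] = lim_{z->1} (z-1)*X(z)
(z-1)*X(z) = 6z/(z-1/4)
As z->1: 6/(1 - 1/4) = 6/(3/4) = 8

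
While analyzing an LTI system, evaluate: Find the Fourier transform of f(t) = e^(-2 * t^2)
The Fourier transform of a Gaussian e^(-a*t^2) is sqrt(pi/a)*e^(-omega^2/(4a)).
With a = 2: F(omega) = sqrt(pi/2)*e^(-omega^2/8)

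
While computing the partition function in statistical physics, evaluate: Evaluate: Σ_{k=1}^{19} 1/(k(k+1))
Partial fractions: 1/(k(k + 1)) = 1/k - 1/(k + 1)
Telescoping sum: 1(1 - 1/20) = 1·19/20

Answer: 19/20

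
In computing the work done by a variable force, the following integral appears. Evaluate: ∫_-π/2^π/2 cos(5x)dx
Antiderivative: sin(5x)/5
Evaluate at bounds: [sin(5·π/2)/5] - [sin(5·-π/2)/5]
= ((1) - (-1))/5 = 2/5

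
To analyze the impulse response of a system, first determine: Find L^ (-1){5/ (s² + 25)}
L^(-1){w/(s²+w²)}=sin(wt)
Here w=5

Answer: sin(5t)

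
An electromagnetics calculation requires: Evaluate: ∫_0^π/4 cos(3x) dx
Antiderivative: sin(3x)/3
Evaluate at bounds: [sin(3·π/4)/3] - [sin(3·0)/3]
=((√2/2) - (0))/3=√2/6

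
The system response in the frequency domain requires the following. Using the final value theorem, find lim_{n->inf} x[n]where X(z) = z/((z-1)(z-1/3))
Final value theorem: lim x[n]=lim_{z->1} (z-1)*X(z)
(z-1)*X(z)=z/(z-1/3)
As z->1: 1/(1-1/3)=1/(2/3)=3/2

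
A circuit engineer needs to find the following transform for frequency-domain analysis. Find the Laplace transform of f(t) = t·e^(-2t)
L{t·e^(at)} = 1/(s-a)²
L{t·e^(-2t)} = 1/(s+2)²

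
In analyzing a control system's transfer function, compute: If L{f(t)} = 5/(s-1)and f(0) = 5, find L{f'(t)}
L{f'(t)} = s·F(s) - f(0) = 5s/(s-1)-5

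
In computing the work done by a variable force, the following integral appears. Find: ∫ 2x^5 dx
Using power rule: ∫ 2x^5 dx = 2/6 x^6 + C = (1/3)x^6 + C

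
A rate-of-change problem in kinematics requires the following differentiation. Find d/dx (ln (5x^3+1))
Chain rule: d/dx[ln(u)] = u'/u where u = 5x^3+1
u' = 15x^2

Answer: (15x^2)/(5x^3+1)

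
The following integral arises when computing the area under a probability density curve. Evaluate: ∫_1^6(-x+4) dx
Step 1: Find antiderivative F(x)=(-1/2)x^2+4x
Step 2: F(6) - F(1)=6 - (7/2)=5/2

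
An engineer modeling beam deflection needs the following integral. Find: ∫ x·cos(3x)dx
By parts: u = x, dv = cos(3x) dx
du = dx, v = sin(3x)/3
= x·sin(3x)/3 + cos(3x)/3² + C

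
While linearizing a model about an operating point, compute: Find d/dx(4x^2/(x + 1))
Quotient rule: (f/g)' = (f'g - fg')/g²
f = 4x^2, f' = 8x
g = x + 1, g' = 1

Answer: (8x·(x + 1) - 4x^2)/(x + 1)²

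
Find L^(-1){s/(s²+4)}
L^(-1){s/(s² + w²)} = cos(wt)
Here w = 2

Answer: cos(2t)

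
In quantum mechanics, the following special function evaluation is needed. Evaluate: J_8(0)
J_n(0)=0 for all n > 0 (Bessel function of first kind)
J_8(0)=0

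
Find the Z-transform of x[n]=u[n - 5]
Using the time-shift property: Z{u[n-5]}=z^(-5)*z/(z-1)
=z^(-4)/(z-1)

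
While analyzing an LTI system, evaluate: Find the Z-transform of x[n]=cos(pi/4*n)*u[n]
Z{cos(w0 * n) * u[n]} = z(z - cos(w0))/(z^2-2z * cos(w0)+1)
With w0 = pi/4: X(z) = z(z - cos(pi/4))/(z^2-2z * cos(pi/4)+1)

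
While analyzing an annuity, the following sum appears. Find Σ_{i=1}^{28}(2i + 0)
=2·Σ i + 0·28=2·406 + 0=812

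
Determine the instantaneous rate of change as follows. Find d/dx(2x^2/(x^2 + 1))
Quotient rule: (f/g)' = (f'g - fg')/g²
f = 2x^2, f' = 4x
g = x^2 + 1, g' = 2x

Answer: (4x·(x^2 + 1) - 4x^3)/(x^2 + 1)²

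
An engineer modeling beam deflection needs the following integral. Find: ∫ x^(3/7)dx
Power rule: ∫ x^(3/7) dx=x^(10/7)/(10/7)+C

Answer: (7/10)·x^(10/7)+C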